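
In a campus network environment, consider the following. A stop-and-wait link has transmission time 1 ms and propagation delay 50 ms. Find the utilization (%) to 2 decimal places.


Given: Ttrans = 1 ms, Tprop = 50 ms
RTT = 2 * Tprop = 2 * 50 = 100 ms
U = Ttrans / (Ttrans + RTT)
U = 1 / (1 + 100)
U = 1 / 101 = 0.009901
U% = 0.99%

0.99


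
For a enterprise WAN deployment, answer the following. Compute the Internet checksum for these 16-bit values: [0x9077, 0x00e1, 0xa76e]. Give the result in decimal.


Given words: [0x9077, 0x00e1, 0xa76e]
Step 1: Sum all words
Raw sum = 36983 + 225 + 42862 = 80070
Step 2: Fold carry: (14534 + 1) = 14535
One's complement = ~14535 & 0xFFFF = 51000

51000


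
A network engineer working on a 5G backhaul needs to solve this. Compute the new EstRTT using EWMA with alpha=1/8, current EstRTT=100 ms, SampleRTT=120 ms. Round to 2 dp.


Given: EstRTT = 100 ms, SampleRTT = 120 ms, alpha = 1/8
New EstRTT = (1 - alpha) * EstRTT + alpha * SampleRTT
(7/8) * 100 = 87.5
(1/8) * 120 = 15
New EstRTT = 87.5 + 15 = 102.5 ms -> 102.50 ms (2 dp)

102.50


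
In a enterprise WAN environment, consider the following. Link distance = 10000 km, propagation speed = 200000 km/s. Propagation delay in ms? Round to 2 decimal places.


Given: distance = 10000 km, speed = 200000 km/s
Delay = distance / speed = 10000 / 200000 seconds
Delay in ms = 10000 * 1000 / 200000
Delay = 50.0000 ms
Rounded to 2 dp = 50.00 ms

50.00


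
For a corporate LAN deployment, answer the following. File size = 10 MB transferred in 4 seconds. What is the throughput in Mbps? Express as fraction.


Given: file = 10 MB, time = 4 s
File in Mb = 10 * 8 = 80 Mb
Throughput = 80 / 4 Mbps
Throughput = 20 Mbps

20


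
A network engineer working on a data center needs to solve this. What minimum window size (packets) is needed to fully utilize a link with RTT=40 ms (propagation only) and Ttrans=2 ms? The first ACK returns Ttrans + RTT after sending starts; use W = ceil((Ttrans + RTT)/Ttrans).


Given: Ttrans = 2 ms, RTT = 40 ms (= 2 * Tprop, Tprop = 20 ms)
Time until first ACK returns = Ttrans + RTT = 2 + 40 = 42 ms
Need W * Ttrans >= Ttrans + RTT  ->  W >= (Ttrans + RTT) / Ttrans
(Ttrans + RTT) / Ttrans = 42 / 2 = 21
W_min = ceil(21) = 21

21


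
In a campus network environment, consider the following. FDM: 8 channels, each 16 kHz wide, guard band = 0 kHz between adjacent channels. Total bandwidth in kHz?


Given: 8 channels, 16 kHz each, guard = 0 kHz
Channel bandwidth = 8 * 16 = 128 kHz
Guard bands = 7 gaps * 0 kHz = 0 kHz
Total = 128 + 0 = 128 kHz

128


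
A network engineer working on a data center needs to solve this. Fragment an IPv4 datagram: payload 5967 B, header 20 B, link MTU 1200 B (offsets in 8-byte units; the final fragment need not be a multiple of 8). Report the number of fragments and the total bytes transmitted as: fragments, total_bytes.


Max data per non-final fragment = floor((MTU - header)/8)*8 = floor((1200 - 20)/8)*8 = floor(1180/8)*8 = 1176 B
Final fragment needs no 8-byte alignment: it can carry up to MTU - header = 1180 B
Non-final fragments needed = ceil((payload - 1180) / 1176) = ceil(4787/1176) = ceil(4.0706) = 5
Number of fragments = 5 + 1 = 6
Fragment sizes (data): 5 * 1176 B + 87 B (last, 87 <= 1180 OK)
Total bytes sent = payload + n_frags * header = 5967 + 6*20 = 5967 + 120 = 6087 B

6, 6087


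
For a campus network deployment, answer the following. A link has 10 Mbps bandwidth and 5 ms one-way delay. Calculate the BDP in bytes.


Given: bandwidth = 10 Mbps, delay = 5 ms
BDP in bits = 10 * 10^6 * 5 / 1000
BDP in bits = 50000
BDP in bytes = 50000 / 8 = 6250

6250


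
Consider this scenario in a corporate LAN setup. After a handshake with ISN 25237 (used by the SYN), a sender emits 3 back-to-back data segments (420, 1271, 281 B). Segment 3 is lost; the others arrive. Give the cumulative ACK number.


SYN uses sequence number 25237; first data byte = ISN + 1 = 25238.
Segment 1: SEQ = 25238, len = 420 B, covers [25238, 25657]
Segment 2: SEQ = 25658, len = 1271 B, covers [25658, 26928]
Segment 3: SEQ = 26929, len = 281 B, covers [26929, 27209] [LOST]
In-order data received: bytes [25238, 26928] (segments 1..2).
Segment 3 missing -> gap begins at byte 26929.
Cumulative ACK = next expected in-order byte = 25238 + 420 + 1271 = 26929

26929


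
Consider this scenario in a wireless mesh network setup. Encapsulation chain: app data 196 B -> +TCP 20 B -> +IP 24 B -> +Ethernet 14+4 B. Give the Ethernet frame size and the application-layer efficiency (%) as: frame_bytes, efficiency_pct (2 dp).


TCP segment = 196 + 20 = 216 B
IP packet = 216 + 24 = 240 B
Ethernet frame = 240 + 14 + 4 = 258 B
Efficiency = app / frame = 196 / 258 = 0.759690 = 75.9690% -> 75.97% (2 dp)

258, 75.97


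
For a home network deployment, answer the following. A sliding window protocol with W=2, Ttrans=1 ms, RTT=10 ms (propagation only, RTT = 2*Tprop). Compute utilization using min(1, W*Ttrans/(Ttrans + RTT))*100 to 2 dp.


Given: W = 2, Ttrans = 1 ms, RTT = 10 ms (= 2 * Tprop, Tprop = 5 ms)
Cycle time = Ttrans + RTT = 1 + 10 = 11 ms (first packet sent until its ACK returns)
W * Ttrans = 2 * 1 = 2 ms of sending per cycle
W * Ttrans / (Ttrans + RTT) = 2 / 11 = 0.181818
U = min(1, 0.181818) = 0.181818
U% = 18.18%

18.18


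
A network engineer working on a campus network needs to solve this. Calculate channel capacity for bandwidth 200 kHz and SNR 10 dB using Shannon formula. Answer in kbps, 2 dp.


Given: B = 200 kHz, SNR = 10 dB
SNR linear = 10^(10/10) = 10
1 + SNR = 11
log2(11) = 3.4594316186
C = 200 * 1000 * 3.4594316186 = 691886.3237 bps
C = 691.886324 kbps -> 691.89 kbps (2 dp)

691.89


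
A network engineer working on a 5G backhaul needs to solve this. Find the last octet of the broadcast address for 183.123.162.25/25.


Given: IP = 183.123.162.25, prefix = /25
Host bits = 32 - 25 = 7
Network last octet = 25 AND mask = 0
Host part size = 2^7 - 1 = 127
Broadcast last octet = 0 OR 127 = 127

127


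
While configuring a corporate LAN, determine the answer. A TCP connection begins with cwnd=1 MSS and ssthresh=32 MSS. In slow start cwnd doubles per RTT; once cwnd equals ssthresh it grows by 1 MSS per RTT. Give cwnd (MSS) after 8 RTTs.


RTT 0: cwnd = 1 MSS (initial)
RTT 1: cwnd = 2 MSS (slow start, doubled)
RTT 2: cwnd = 4 MSS (slow start, doubled)
RTT 3: cwnd = 8 MSS (slow start, doubled)
RTT 4: cwnd = 16 MSS (slow start, doubled)
RTT 5: cwnd = 32 MSS (slow start, doubled)
RTT 6: cwnd = 33 MSS (congestion avoidance, +1)
RTT 7: cwnd = 34 MSS (congestion avoidance, +1)
RTT 8: cwnd = 35 MSS (congestion avoidance, +1)

35


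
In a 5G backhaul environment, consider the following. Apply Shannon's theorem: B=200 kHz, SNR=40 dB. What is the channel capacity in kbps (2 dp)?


Given: B = 200 kHz, SNR = 40 dB
SNR linear = 10^(40/10) = 10000
1 + SNR = 10001
log2(10001) = 13.2878566418
C = 200 * 1000 * 13.2878566418 = 2657571.3284 bps
C = 2657.571328 kbps -> 2657.57 kbps (2 dp)

2657.57


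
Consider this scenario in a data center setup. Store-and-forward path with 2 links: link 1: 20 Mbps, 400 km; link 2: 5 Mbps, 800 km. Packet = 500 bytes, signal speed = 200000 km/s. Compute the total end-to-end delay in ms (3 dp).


Packet = 500 bytes = 4000 bits. Store-and-forward: sum (t_trans + t_prop) per link.
Link 1: t_trans = 4000/(20*10^6) s = 0.2000 ms; t_prop = 400/200000 s = 2.0000 ms; subtotal = 2.2000 ms
Link 2: t_trans = 4000/(5*10^6) s = 0.8000 ms; t_prop = 800/200000 s = 4.0000 ms; subtotal = 4.8000 ms
End-to-end = 2.2000 + 4.8000 = 7.0000 ms -> 7.000 ms (3 dp)

7.000


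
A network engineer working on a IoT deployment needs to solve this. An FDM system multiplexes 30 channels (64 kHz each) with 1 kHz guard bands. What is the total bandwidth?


Given: 30 channels, 64 kHz each, guard = 1 kHz
Channel bandwidth = 30 * 64 = 1920 kHz
Guard bands = 29 gaps * 1 kHz = 29 kHz
Total = 1920 + 29 = 1949 kHz

1949


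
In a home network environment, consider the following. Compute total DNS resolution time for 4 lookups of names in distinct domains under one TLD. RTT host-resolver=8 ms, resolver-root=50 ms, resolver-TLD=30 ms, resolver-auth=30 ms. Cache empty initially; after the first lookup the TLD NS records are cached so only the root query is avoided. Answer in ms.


Lookup 1 (cold cache): local + root + TLD + auth = 8 + 50 + 30 + 30 = 118 ms
Lookups 2..4 (TLD NS cached -> skip root; new domain -> still ask TLD and auth): local + TLD + auth = 8 + 30 + 30 = 68 ms each
Remaining 3 lookups: 3 * 68 = 204 ms
Total = 118 + 204 = 322 ms

322


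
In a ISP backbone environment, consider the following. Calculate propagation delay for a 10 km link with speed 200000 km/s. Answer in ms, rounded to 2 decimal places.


Given: distance = 10 km, speed = 200000 km/s
Delay = distance / speed = 10 / 200000 seconds
Delay in ms = 10 * 1000 / 200000
Delay = 0.0500 ms
Rounded to 2 dp = 0.05 ms

0.05


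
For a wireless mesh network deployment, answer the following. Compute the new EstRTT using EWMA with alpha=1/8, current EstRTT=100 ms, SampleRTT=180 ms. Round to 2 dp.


Given: EstRTT = 100 ms, SampleRTT = 180 ms, alpha = 1/8
New EstRTT = (1 - alpha) * EstRTT + alpha * SampleRTT
(7/8) * 100 = 87.5
(1/8) * 180 = 22.5
New EstRTT = 87.5 + 22.5 = 110 ms -> 110.00 ms (2 dp)

110.00


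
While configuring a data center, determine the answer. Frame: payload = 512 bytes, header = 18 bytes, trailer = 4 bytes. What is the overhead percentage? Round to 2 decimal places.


Given: payload = 512 B, header = 18 B, trailer = 4 B
Overhead bytes = header + trailer = 18 + 4 = 22
Total frame = payload + overhead = 512 + 22 = 534
Overhead % = 22 / 534 * 100 = 4.1199% -> 4.12% (2 dp)

4.12


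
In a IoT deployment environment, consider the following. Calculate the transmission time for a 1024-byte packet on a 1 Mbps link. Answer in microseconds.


Given: packet = 1024 bytes, bandwidth = 1 Mbps
Packet in bits = 1024 * 8 = 8192 bits
Bandwidth = 1 * 10^6 = 1000000 bps
Time = 8192 / 1000000 seconds
Time in us = 8192 * 10^6 / 1000000 = 8192

8192


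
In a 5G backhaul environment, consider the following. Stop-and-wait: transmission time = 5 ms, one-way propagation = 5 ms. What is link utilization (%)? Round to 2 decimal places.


Given: Ttrans = 5 ms, Tprop = 5 ms
RTT = 2 * Tprop = 2 * 5 = 10 ms
U = Ttrans / (Ttrans + RTT)
U = 5 / (5 + 10)
U = 5 / 15 = 0.333333
U% = 33.33%

33.33


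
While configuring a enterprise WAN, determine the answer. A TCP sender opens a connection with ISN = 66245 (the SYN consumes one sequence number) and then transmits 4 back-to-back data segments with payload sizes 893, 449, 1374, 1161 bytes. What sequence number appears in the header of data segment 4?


The SYN occupies sequence number ISN = 66245, so the first data byte is ISN + 1 = 66246.
SEQ of data segment i = (ISN + 1) + sum of payload sizes of segments 1..i-1.
Segment 1: SEQ = 66246, payload = 893 bytes
Segment 2: SEQ = 67139, payload = 449 bytes
Segment 3: SEQ = 67588, payload = 1374 bytes
Segment 4: SEQ = 68962, payload = 1161 bytes
SEQ of segment 4 = 66246 + 893 + 449 + 1374 = 68962

68962


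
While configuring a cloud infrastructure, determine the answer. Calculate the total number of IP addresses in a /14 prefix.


Given: CIDR prefix /14
Host bits = 32 - 14 = 18
Total addresses = 2^18 = 262144

262144


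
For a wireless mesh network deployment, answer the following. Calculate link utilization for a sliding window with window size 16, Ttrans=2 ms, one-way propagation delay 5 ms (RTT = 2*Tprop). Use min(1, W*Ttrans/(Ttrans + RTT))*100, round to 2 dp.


Given: W = 16, Ttrans = 2 ms, RTT = 10 ms (= 2 * Tprop, Tprop = 5 ms)
Cycle time = Ttrans + RTT = 2 + 10 = 12 ms (first packet sent until its ACK returns)
W * Ttrans = 16 * 2 = 32 ms of sending per cycle
W * Ttrans / (Ttrans + RTT) = 32 / 12 = 2.666667
U = min(1, 2.666667) = 1.000000
U% = 100.00%

100.00


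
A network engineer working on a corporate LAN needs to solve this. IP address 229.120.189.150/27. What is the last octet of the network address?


Given: IP = 229.120.189.150, prefix = /27
Subnet mask = 255.255.255.224
Last octet of IP: 150
Last octet of mask: 224
Network last octet = 150 AND 224 = 128

128


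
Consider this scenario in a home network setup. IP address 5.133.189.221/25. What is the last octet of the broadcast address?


Given: IP = 5.133.189.221, prefix = /25
Host bits = 32 - 25 = 7
Network last octet = 221 AND mask = 128
Host part size = 2^7 - 1 = 127
Broadcast last octet = 128 OR 127 = 255

255


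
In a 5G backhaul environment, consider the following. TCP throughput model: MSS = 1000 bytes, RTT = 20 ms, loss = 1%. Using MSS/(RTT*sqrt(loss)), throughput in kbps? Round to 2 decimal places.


Given: MSS = 1000 bytes, RTT = 20 ms, loss = 1%
RTT in seconds = 20 / 1000 = 0.02
Loss rate = 1% = 0.01
sqrt(loss) = sqrt(0.01) = 0.1
Throughput (bytes/s) = 1000 / (0.02 * 0.1) = 500000.0000
Throughput (kbps) = 500000.0000 * 8 / 1000 = 4000.000000 -> 4000.00 kbps (2 dp)

4000.00


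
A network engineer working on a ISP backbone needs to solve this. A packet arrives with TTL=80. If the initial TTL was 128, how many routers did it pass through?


Given: initial TTL = 128, received TTL = 80
Hops = initial TTL - received TTL
Hops = 128 - 80 = 48

48


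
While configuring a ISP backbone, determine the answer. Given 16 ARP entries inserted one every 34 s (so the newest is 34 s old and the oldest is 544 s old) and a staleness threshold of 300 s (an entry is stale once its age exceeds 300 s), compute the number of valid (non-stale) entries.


Ages are k * 544/16 s for k = 1..16 (spacing = 34.0000 s).
Entry k is valid iff k * 544/16 <= 300 iff k <= 16 * 300 / 544 = 8.8235
n_valid = floor(8.8235) = 8
(n_stale = 16 - 8 = 8)

8


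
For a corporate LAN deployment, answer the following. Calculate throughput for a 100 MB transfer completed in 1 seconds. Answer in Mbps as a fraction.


Given: file = 100 MB, time = 1 s
File in Mb = 100 * 8 = 800 Mb
Throughput = 800 / 1 Mbps
Throughput = 800 Mbps

800


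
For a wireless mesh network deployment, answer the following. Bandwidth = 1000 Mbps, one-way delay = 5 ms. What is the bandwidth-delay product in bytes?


Given: bandwidth = 1000 Mbps, delay = 5 ms
BDP in bits = 1000 * 10^6 * 5 / 1000
BDP in bits = 5000000
BDP in bytes = 5000000 / 8 = 625000

625000


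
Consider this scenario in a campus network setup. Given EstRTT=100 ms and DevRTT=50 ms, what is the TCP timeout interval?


Given: EstRTT = 100 ms, DevRTT = 50 ms
Timeout = EstRTT + 4 * DevRTT
4 * DevRTT = 4 * 50 = 200
Timeout = 100 + 200 = 300 ms

300


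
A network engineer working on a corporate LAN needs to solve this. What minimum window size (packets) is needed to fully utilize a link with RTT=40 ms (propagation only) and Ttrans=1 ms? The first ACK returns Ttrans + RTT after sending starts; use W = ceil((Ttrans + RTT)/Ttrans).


Given: Ttrans = 1 ms, RTT = 40 ms (= 2 * Tprop, Tprop = 20 ms)
Time until first ACK returns = Ttrans + RTT = 1 + 40 = 41 ms
Need W * Ttrans >= Ttrans + RTT  ->  W >= (Ttrans + RTT) / Ttrans
(Ttrans + RTT) / Ttrans = 41 / 1 = 41
W_min = ceil(41) = 41

41


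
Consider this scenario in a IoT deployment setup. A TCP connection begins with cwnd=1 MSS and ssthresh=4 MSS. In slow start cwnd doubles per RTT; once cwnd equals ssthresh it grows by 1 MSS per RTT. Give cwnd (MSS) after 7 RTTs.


RTT 0: cwnd = 1 MSS (initial)
RTT 1: cwnd = 2 MSS (slow start, doubled)
RTT 2: cwnd = 4 MSS (slow start, doubled)
RTT 3: cwnd = 5 MSS (congestion avoidance, +1)
RTT 4: cwnd = 6 MSS (congestion avoidance, +1)
RTT 5: cwnd = 7 MSS (congestion avoidance, +1)
RTT 6: cwnd = 8 MSS (congestion avoidance, +1)
RTT 7: cwnd = 9 MSS (congestion avoidance, +1)

9


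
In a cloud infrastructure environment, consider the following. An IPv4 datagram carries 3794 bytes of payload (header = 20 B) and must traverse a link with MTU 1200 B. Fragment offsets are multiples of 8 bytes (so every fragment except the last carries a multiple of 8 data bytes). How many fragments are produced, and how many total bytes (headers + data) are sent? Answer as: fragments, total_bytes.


Max data per non-final fragment = floor((MTU - header)/8)*8 = floor((1200 - 20)/8)*8 = floor(1180/8)*8 = 1176 B
Final fragment needs no 8-byte alignment: it can carry up to MTU - header = 1180 B
Non-final fragments needed = ceil((payload - 1180) / 1176) = ceil(2614/1176) = ceil(2.2228) = 3
Number of fragments = 3 + 1 = 4
Fragment sizes (data): 3 * 1176 B + 266 B (last, 266 <= 1180 OK)
Total bytes sent = payload + n_frags * header = 3794 + 4*20 = 3794 + 80 = 3874 B

4, 3874


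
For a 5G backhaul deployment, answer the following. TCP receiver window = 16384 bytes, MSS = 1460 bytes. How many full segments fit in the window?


Given: RWND = 16384 bytes, MSS = 1460 bytes
Full segments = floor(RWND / MSS)
Full segments = floor(16384 / 1460)
Full segments = floor(11.2219) = 11

11


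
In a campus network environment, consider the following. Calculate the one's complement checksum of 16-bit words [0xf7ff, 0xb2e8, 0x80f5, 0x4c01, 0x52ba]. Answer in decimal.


Given words: [0xf7ff, 0xb2e8, 0x80f5, 0x4c01, 0x52ba]
Step 1: Sum all words
Raw sum = 63487 + 45800 + 33013 + 19457 + 21178 = 182935
Step 2: Fold carry: (51863 + 2) = 51865
One's complement = ~51865 & 0xFFFF = 13670

13670


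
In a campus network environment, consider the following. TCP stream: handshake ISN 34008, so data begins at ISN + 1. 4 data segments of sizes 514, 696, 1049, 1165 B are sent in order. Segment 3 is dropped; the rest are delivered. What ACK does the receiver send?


SYN uses sequence number 34008; first data byte = ISN + 1 = 34009.
Segment 1: SEQ = 34009, len = 514 B, covers [34009, 34522]
Segment 2: SEQ = 34523, len = 696 B, covers [34523, 35218]
Segment 3: SEQ = 35219, len = 1049 B, covers [35219, 36267] [LOST]
Segment 4: SEQ = 36268, len = 1165 B, covers [36268, 37432]
In-order data received: bytes [34009, 35218] (segments 1..2).
Segment 3 missing -> gap begins at byte 35219; later segments buffered out of order.
Cumulative ACK = next expected in-order byte = 34009 + 514 + 696 = 35219

35219


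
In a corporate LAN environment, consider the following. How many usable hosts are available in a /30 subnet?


Given: subnet mask /30
Host bits = 32 - 30 = 2
Total addresses = 2^2 = 4
Usable hosts = 4 - 2 (network + broadcast) = 2

2


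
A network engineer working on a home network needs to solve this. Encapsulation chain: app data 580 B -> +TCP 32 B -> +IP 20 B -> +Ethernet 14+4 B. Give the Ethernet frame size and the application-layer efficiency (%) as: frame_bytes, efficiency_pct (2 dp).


TCP segment = 580 + 32 = 612 B
IP packet = 612 + 20 = 632 B
Ethernet frame = 632 + 14 + 4 = 650 B
Efficiency = app / frame = 580 / 650 = 0.892308 = 89.2308% -> 89.23% (2 dp)

650, 89.23


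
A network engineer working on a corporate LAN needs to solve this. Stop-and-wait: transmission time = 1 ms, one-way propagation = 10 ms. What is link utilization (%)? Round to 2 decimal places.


Given: Ttrans = 1 ms, Tprop = 10 ms
RTT = 2 * Tprop = 2 * 10 = 20 ms
U = Ttrans / (Ttrans + RTT)
U = 1 / (1 + 20)
U = 1 / 21 = 0.047619
U% = 4.76%

4.76


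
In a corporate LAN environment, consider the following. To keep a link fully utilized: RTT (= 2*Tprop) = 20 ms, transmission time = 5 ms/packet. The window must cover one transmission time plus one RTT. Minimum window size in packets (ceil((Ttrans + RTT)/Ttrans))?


Given: Ttrans = 5 ms, RTT = 20 ms (= 2 * Tprop, Tprop = 10 ms)
Time until first ACK returns = Ttrans + RTT = 5 + 20 = 25 ms
Need W * Ttrans >= Ttrans + RTT  ->  W >= (Ttrans + RTT) / Ttrans
(Ttrans + RTT) / Ttrans = 25 / 5 = 5
W_min = ceil(5) = 5

5


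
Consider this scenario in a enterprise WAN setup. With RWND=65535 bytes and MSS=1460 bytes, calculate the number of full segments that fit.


Given: RWND = 65535 bytes, MSS = 1460 bytes
Full segments = floor(RWND / MSS)
Full segments = floor(65535 / 1460)
Full segments = floor(44.887) = 44

44


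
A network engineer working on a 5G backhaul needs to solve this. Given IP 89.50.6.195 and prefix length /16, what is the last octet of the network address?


Given: IP = 89.50.6.195, prefix = /16
Subnet mask = 255.255.0.0
Last octet of IP: 195
Last octet of mask: 0
Network last octet = 195 AND 0 = 0

0


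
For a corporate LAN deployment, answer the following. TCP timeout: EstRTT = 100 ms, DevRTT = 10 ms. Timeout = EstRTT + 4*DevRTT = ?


Given: EstRTT = 100 ms, DevRTT = 10 ms
Timeout = EstRTT + 4 * DevRTT
4 * DevRTT = 4 * 10 = 40
Timeout = 100 + 40 = 140 ms

140


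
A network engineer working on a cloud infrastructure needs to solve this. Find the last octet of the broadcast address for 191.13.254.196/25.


Given: IP = 191.13.254.196, prefix = /25
Host bits = 32 - 25 = 7
Network last octet = 196 AND mask = 128
Host part size = 2^7 - 1 = 127
Broadcast last octet = 128 OR 127 = 255

255


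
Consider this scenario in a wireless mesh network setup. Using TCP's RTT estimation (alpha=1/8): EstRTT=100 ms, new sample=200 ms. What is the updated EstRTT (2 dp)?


Given: EstRTT = 100 ms, SampleRTT = 200 ms, alpha = 1/8
New EstRTT = (1 - alpha) * EstRTT + alpha * SampleRTT
(7/8) * 100 = 87.5
(1/8) * 200 = 25
New EstRTT = 87.5 + 25 = 112.5 ms -> 112.50 ms (2 dp)

112.50


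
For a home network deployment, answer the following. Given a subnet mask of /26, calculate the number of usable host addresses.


Given: subnet mask /26
Host bits = 32 - 26 = 6
Total addresses = 2^6 = 64
Usable hosts = 64 - 2 (network + broadcast) = 62

62


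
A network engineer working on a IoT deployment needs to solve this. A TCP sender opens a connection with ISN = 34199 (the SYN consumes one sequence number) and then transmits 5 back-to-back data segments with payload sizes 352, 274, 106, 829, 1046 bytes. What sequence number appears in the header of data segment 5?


The SYN occupies sequence number ISN = 34199, so the first data byte is ISN + 1 = 34200.
SEQ of data segment i = (ISN + 1) + sum of payload sizes of segments 1..i-1.
Segment 1: SEQ = 34200, payload = 352 bytes
Segment 2: SEQ = 34552, payload = 274 bytes
Segment 3: SEQ = 34826, payload = 106 bytes
Segment 4: SEQ = 34932, payload = 829 bytes
Segment 5: SEQ = 35761, payload = 1046 bytes
SEQ of segment 5 = 34200 + 352 + 274 + 106 + 829 = 35761

35761


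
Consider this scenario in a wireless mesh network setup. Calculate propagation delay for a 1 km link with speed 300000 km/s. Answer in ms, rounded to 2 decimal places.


Given: distance = 1 km, speed = 300000 km/s
Delay = distance / speed = 1 / 300000 seconds
Delay in ms = 1 * 1000 / 300000
Delay = 0.0033 ms
Rounded to 2 dp = 0.00 ms

0.00


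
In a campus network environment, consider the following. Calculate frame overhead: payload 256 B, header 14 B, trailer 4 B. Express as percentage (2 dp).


Given: payload = 256 B, header = 14 B, trailer = 4 B
Overhead bytes = header + trailer = 14 + 4 = 18
Total frame = payload + overhead = 256 + 18 = 274
Overhead % = 18 / 274 * 100 = 6.5693% -> 6.57% (2 dp)

6.57


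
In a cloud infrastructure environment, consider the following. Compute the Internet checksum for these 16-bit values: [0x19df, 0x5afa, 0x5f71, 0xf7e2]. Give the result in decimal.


Given words: [0x19df, 0x5afa, 0x5f71, 0xf7e2]
Step 1: Sum all words
Raw sum = 6623 + 23290 + 24433 + 63458 = 117804
Step 2: Fold carry: (52268 + 1) = 52269
One's complement = ~52269 & 0xFFFF = 13266

13266


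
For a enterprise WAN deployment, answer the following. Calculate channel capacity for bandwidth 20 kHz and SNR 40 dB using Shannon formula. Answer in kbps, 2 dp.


Given: B = 20 kHz, SNR = 40 dB
SNR linear = 10^(40/10) = 10000
1 + SNR = 10001
log2(10001) = 13.2878566418
C = 20 * 1000 * 13.2878566418 = 265757.1328 bps
C = 265.757133 kbps -> 265.76 kbps (2 dp)

265.76


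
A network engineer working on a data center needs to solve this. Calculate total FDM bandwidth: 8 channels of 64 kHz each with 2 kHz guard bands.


Given: 8 channels, 64 kHz each, guard = 2 kHz
Channel bandwidth = 8 * 64 = 512 kHz
Guard bands = 7 gaps * 2 kHz = 14 kHz
Total = 512 + 14 = 526 kHz

526


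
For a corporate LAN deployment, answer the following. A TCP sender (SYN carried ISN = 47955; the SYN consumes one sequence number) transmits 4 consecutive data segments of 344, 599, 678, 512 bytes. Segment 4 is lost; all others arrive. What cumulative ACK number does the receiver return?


SYN uses sequence number 47955; first data byte = ISN + 1 = 47956.
Segment 1: SEQ = 47956, len = 344 B, covers [47956, 48299]
Segment 2: SEQ = 48300, len = 599 B, covers [48300, 48898]
Segment 3: SEQ = 48899, len = 678 B, covers [48899, 49576]
Segment 4: SEQ = 49577, len = 512 B, covers [49577, 50088] [LOST]
In-order data received: bytes [47956, 49576] (segments 1..3).
Segment 4 missing -> gap begins at byte 49577.
Cumulative ACK = next expected in-order byte = 47956 + 344 + 599 + 678 = 49577

49577


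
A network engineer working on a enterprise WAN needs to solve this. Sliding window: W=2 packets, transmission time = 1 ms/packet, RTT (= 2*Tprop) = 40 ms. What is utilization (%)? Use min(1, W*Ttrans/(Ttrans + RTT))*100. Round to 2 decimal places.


Given: W = 2, Ttrans = 1 ms, RTT = 40 ms (= 2 * Tprop, Tprop = 20 ms)
Cycle time = Ttrans + RTT = 1 + 40 = 41 ms (first packet sent until its ACK returns)
W * Ttrans = 2 * 1 = 2 ms of sending per cycle
W * Ttrans / (Ttrans + RTT) = 2 / 41 = 0.048780
U = min(1, 0.048780) = 0.048780
U% = 4.88%

4.88


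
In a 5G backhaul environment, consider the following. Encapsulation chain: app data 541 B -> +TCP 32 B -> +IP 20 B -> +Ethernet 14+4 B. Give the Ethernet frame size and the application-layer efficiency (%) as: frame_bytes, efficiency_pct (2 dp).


TCP segment = 541 + 32 = 573 B
IP packet = 573 + 20 = 593 B
Ethernet frame = 593 + 14 + 4 = 611 B
Efficiency = app / frame = 541 / 611 = 0.885434 = 88.5434% -> 88.54% (2 dp)

611, 88.54


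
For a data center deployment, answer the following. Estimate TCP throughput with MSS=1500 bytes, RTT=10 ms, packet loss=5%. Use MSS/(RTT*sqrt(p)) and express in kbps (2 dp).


Given: MSS = 1500 bytes, RTT = 10 ms, loss = 5%
RTT in seconds = 10 / 1000 = 0.01
Loss rate = 5% = 0.05
sqrt(loss) = sqrt(0.05) = 0.223606797750
Throughput (bytes/s) = 1500 / (0.01 * 0.223606797750) = 670820.3932
Throughput (kbps) = 670820.3932 * 8 / 1000 = 5366.563146 -> 5366.56 kbps (2 dp)

5366.56


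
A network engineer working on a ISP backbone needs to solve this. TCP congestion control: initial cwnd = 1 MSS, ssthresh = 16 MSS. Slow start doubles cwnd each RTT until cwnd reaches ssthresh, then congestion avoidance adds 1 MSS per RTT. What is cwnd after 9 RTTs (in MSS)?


RTT 0: cwnd = 1 MSS (initial)
RTT 1: cwnd = 2 MSS (slow start, doubled)
RTT 2: cwnd = 4 MSS (slow start, doubled)
RTT 3: cwnd = 8 MSS (slow start, doubled)
RTT 4: cwnd = 16 MSS (slow start, doubled)
RTT 5: cwnd = 17 MSS (congestion avoidance, +1)
RTT 6: cwnd = 18 MSS (congestion avoidance, +1)
RTT 7: cwnd = 19 MSS (congestion avoidance, +1)
RTT 8: cwnd = 20 MSS (congestion avoidance, +1)
RTT 9: cwnd = 21 MSS (congestion avoidance, +1)

21


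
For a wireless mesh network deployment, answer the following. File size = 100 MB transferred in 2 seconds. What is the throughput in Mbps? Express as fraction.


Given: file = 100 MB, time = 2 s
File in Mb = 100 * 8 = 800 Mb
Throughput = 800 / 2 Mbps
Throughput = 400 Mbps

400


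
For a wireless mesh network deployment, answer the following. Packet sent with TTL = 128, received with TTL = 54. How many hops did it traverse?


Given: initial TTL = 128, received TTL = 54
Hops = initial TTL - received TTL
Hops = 128 - 54 = 74

74


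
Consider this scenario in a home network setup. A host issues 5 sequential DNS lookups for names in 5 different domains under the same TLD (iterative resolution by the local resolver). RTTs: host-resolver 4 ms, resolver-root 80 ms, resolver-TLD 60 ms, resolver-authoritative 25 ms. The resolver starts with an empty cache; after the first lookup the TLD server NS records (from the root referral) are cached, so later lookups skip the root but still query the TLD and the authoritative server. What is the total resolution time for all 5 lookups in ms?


Lookup 1 (cold cache): local + root + TLD + auth = 4 + 80 + 60 + 25 = 169 ms
Lookups 2..5 (TLD NS cached -> skip root; new domain -> still ask TLD and auth): local + TLD + auth = 4 + 60 + 25 = 89 ms each
Remaining 4 lookups: 4 * 89 = 356 ms
Total = 169 + 356 = 525 ms

525


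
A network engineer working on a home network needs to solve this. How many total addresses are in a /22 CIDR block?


Given: CIDR prefix /22
Host bits = 32 - 22 = 10
Total addresses = 2^10 = 1024

1024


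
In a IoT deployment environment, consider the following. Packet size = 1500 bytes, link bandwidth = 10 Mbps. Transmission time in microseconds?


Given: packet = 1500 bytes, bandwidth = 10 Mbps
Packet in bits = 1500 * 8 = 12000 bits
Bandwidth = 10 * 10^6 = 10000000 bps
Time = 12000 / 10000000 seconds
Time in us = 12000 * 10^6 / 10000000 = 1200

1200


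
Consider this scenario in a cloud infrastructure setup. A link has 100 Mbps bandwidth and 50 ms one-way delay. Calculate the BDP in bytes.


Given: bandwidth = 100 Mbps, delay = 50 ms
BDP in bits = 100 * 10^6 * 50 / 1000
BDP in bits = 5000000
BDP in bytes = 5000000 / 8 = 625000

625000


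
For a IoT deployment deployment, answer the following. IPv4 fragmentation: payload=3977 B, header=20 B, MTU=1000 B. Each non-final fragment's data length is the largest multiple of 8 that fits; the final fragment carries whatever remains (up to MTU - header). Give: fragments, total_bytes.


Max data per non-final fragment = floor((MTU - header)/8)*8 = floor((1000 - 20)/8)*8 = floor(980/8)*8 = 976 B
Final fragment needs no 8-byte alignment: it can carry up to MTU - header = 980 B
Non-final fragments needed = ceil((payload - 980) / 976) = ceil(2997/976) = ceil(3.0707) = 4
Number of fragments = 4 + 1 = 5
Fragment sizes (data): 4 * 976 B + 73 B (last, 73 <= 980 OK)
Total bytes sent = payload + n_frags * header = 3977 + 5*20 = 3977 + 100 = 4077 B

5, 4077


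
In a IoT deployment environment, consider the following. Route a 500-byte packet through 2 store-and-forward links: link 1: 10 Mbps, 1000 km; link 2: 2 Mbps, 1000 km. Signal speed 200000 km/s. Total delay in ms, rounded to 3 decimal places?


Packet = 500 bytes = 4000 bits. Store-and-forward: sum (t_trans + t_prop) per link.
Link 1: t_trans = 4000/(10*10^6) s = 0.4000 ms; t_prop = 1000/200000 s = 5.0000 ms; subtotal = 5.4000 ms
Link 2: t_trans = 4000/(2*10^6) s = 2.0000 ms; t_prop = 1000/200000 s = 5.0000 ms; subtotal = 7.0000 ms
End-to-end = 5.4000 + 7.0000 = 12.4000 ms -> 12.400 ms (3 dp)

12.400


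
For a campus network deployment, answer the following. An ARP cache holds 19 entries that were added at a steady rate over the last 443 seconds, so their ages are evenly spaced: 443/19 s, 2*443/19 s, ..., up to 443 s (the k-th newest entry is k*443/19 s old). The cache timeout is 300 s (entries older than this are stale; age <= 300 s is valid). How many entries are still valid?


Ages are k * 443/19 s for k = 1..19 (spacing = 23.3158 s).
Entry k is valid iff k * 443/19 <= 300 iff k <= 19 * 300 / 443 = 12.8668
n_valid = floor(12.8668) = 12
(n_stale = 19 - 12 = 7)

12


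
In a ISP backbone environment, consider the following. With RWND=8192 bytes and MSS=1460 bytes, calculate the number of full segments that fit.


Given: RWND = 8192 bytes, MSS = 1460 bytes
Full segments = floor(RWND / MSS)
Full segments = floor(8192 / 1460)
Full segments = floor(5.611) = 5

5


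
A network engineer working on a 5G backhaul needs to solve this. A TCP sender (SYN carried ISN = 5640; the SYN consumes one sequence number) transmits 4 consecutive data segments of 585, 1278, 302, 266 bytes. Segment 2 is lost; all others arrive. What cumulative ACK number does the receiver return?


SYN uses sequence number 5640; first data byte = ISN + 1 = 5641.
Segment 1: SEQ = 5641, len = 585 B, covers [5641, 6225]
Segment 2: SEQ = 6226, len = 1278 B, covers [6226, 7503] [LOST]
Segment 3: SEQ = 7504, len = 302 B, covers [7504, 7805]
Segment 4: SEQ = 7806, len = 266 B, covers [7806, 8071]
In-order data received: bytes [5641, 6225] (segments 1..1).
Segment 2 missing -> gap begins at byte 6226; later segments buffered out of order.
Cumulative ACK = next expected in-order byte = 5641 + 585 = 6226

6226


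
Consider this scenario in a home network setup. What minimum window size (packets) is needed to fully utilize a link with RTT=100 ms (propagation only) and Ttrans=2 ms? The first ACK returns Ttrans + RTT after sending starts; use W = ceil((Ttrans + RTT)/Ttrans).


Given: Ttrans = 2 ms, RTT = 100 ms (= 2 * Tprop, Tprop = 50 ms)
Time until first ACK returns = Ttrans + RTT = 2 + 100 = 102 ms
Need W * Ttrans >= Ttrans + RTT  ->  W >= (Ttrans + RTT) / Ttrans
(Ttrans + RTT) / Ttrans = 102 / 2 = 51
W_min = ceil(51) = 51

51


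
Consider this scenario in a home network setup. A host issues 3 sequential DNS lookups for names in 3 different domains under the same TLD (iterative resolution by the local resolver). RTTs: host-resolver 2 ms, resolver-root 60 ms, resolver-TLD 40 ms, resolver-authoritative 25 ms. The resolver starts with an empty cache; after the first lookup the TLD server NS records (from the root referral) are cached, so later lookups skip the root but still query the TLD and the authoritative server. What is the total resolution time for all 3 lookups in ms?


Lookup 1 (cold cache): local + root + TLD + auth = 2 + 60 + 40 + 25 = 127 ms
Lookups 2..3 (TLD NS cached -> skip root; new domain -> still ask TLD and auth): local + TLD + auth = 2 + 40 + 25 = 67 ms each
Remaining 2 lookups: 2 * 67 = 134 ms
Total = 127 + 134 = 261 ms

261


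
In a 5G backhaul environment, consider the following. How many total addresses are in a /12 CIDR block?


Given: CIDR prefix /12
Host bits = 32 - 12 = 20
Total addresses = 2^20 = 1048576

1048576


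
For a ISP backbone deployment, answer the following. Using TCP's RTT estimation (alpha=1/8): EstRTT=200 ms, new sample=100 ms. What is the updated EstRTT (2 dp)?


Given: EstRTT = 200 ms, SampleRTT = 100 ms, alpha = 1/8
New EstRTT = (1 - alpha) * EstRTT + alpha * SampleRTT
(7/8) * 200 = 175
(1/8) * 100 = 12.5
New EstRTT = 175 + 12.5 = 187.5 ms -> 187.50 ms (2 dp)

187.50


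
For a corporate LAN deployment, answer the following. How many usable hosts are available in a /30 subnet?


Given: subnet mask /30
Host bits = 32 - 30 = 2
Total addresses = 2^2 = 4
Usable hosts = 4 - 2 (network + broadcast) = 2

2


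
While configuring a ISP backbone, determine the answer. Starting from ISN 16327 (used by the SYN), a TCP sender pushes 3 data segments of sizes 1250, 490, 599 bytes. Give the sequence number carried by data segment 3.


The SYN occupies sequence number ISN = 16327, so the first data byte is ISN + 1 = 16328.
SEQ of data segment i = (ISN + 1) + sum of payload sizes of segments 1..i-1.
Segment 1: SEQ = 16328, payload = 1250 bytes
Segment 2: SEQ = 17578, payload = 490 bytes
Segment 3: SEQ = 18068, payload = 599 bytes
SEQ of segment 3 = 16328 + 1250 + 490 = 18068

18068


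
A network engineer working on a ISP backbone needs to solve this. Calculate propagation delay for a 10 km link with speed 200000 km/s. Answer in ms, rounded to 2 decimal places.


Given: distance = 10 km, speed = 200000 km/s
Delay = distance / speed = 10 / 200000 seconds
Delay in ms = 10 * 1000 / 200000
Delay = 0.0500 ms
Rounded to 2 dp = 0.05 ms

0.05


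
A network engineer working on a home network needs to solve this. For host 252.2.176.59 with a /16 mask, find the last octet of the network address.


Given: IP = 252.2.176.59, prefix = /16
Subnet mask = 255.255.0.0
Last octet of IP: 59
Last octet of mask: 0
Network last octet = 59 AND 0 = 0

0


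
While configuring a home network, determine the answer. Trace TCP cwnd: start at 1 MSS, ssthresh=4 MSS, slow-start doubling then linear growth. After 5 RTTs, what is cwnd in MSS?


RTT 0: cwnd = 1 MSS (initial)
RTT 1: cwnd = 2 MSS (slow start, doubled)
RTT 2: cwnd = 4 MSS (slow start, doubled)
RTT 3: cwnd = 5 MSS (congestion avoidance, +1)
RTT 4: cwnd = 6 MSS (congestion avoidance, +1)
RTT 5: cwnd = 7 MSS (congestion avoidance, +1)

7


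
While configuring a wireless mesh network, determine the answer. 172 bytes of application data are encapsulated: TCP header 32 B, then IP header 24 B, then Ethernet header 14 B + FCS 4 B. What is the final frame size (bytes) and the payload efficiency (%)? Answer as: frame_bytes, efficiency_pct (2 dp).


TCP segment = 172 + 32 = 204 B
IP packet = 204 + 24 = 228 B
Ethernet frame = 228 + 14 + 4 = 246 B
Efficiency = app / frame = 172 / 246 = 0.699187 = 69.9187% -> 69.92% (2 dp)

246, 69.92


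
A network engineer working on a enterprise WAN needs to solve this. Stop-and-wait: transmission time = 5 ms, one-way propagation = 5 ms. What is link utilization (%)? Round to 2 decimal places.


Given: Ttrans = 5 ms, Tprop = 5 ms
RTT = 2 * Tprop = 2 * 5 = 10 ms
U = Ttrans / (Ttrans + RTT)
U = 5 / (5 + 10)
U = 5 / 15 = 0.333333
U% = 33.33%

33.33


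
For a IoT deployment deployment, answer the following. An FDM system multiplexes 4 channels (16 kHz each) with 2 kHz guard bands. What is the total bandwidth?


Given: 4 channels, 16 kHz each, guard = 2 kHz
Channel bandwidth = 4 * 16 = 64 kHz
Guard bands = 3 gaps * 2 kHz = 6 kHz
Total = 64 + 6 = 70 kHz

70


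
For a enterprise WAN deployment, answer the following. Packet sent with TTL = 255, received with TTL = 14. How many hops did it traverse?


Given: initial TTL = 255, received TTL = 14
Hops = initial TTL - received TTL
Hops = 255 - 14 = 241

241


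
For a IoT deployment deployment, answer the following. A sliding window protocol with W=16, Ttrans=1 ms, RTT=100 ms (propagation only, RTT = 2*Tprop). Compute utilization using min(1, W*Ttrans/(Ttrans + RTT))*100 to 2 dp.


Given: W = 16, Ttrans = 1 ms, RTT = 100 ms (= 2 * Tprop, Tprop = 50 ms)
Cycle time = Ttrans + RTT = 1 + 100 = 101 ms (first packet sent until its ACK returns)
W * Ttrans = 16 * 1 = 16 ms of sending per cycle
W * Ttrans / (Ttrans + RTT) = 16 / 101 = 0.158416
U = min(1, 0.158416) = 0.158416
U% = 15.84%

15.84


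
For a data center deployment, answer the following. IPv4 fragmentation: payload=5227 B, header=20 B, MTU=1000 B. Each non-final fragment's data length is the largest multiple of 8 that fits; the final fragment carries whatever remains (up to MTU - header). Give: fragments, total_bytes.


Max data per non-final fragment = floor((MTU - header)/8)*8 = floor((1000 - 20)/8)*8 = floor(980/8)*8 = 976 B
Final fragment needs no 8-byte alignment: it can carry up to MTU - header = 980 B
Non-final fragments needed = ceil((payload - 980) / 976) = ceil(4247/976) = ceil(4.3514) = 5
Number of fragments = 5 + 1 = 6
Fragment sizes (data): 5 * 976 B + 347 B (last, 347 <= 980 OK)
Total bytes sent = payload + n_frags * header = 5227 + 6*20 = 5227 + 120 = 5347 B

6, 5347


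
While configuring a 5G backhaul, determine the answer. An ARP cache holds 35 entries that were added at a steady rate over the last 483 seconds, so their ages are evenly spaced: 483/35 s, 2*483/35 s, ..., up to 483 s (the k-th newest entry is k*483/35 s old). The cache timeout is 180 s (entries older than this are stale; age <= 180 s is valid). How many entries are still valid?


Ages are k * 483/35 s for k = 1..35 (spacing = 13.8000 s).
Entry k is valid iff k * 483/35 <= 180 iff k <= 35 * 180 / 483 = 13.0435
n_valid = floor(13.0435) = 13
(n_stale = 35 - 13 = 22)

13


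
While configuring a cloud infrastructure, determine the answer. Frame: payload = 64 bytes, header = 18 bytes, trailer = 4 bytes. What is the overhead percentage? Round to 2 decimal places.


Given: payload = 64 B, header = 18 B, trailer = 4 B
Overhead bytes = header + trailer = 18 + 4 = 22
Total frame = payload + overhead = 64 + 22 = 86
Overhead % = 22 / 86 * 100 = 25.5814% -> 25.58% (2 dp)

25.58
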